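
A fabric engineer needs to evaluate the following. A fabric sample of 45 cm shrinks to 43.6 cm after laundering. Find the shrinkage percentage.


Formula: Shrinkage% = ((L_before - L_after) / L_before) * 100
Step 1: Shrinkage = 45 - 43.6 = 1.4 cm
Step 2: Shrinkage% = (1.4 / 45) * 100
Step 3: Shrinkage% = 0.031111 * 100 = 3.1111% ≈ 3.1%

3.1%


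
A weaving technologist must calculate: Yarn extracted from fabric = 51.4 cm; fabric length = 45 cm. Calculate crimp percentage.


Formula: Crimp% = ((L_yarn - L_fabric) / L_fabric) * 100
Step 1: Extension = 51.4 - 45 = 6.4 cm
Step 2: Crimp% = (6.4 / 45) * 100
Step 3: Crimp% = 0.142222 * 100 = 14.2222% ≈ 14.2%

14.2%


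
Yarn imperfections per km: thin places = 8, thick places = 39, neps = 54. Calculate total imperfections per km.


Formula: Total = thin places + thick places + neps
Total = 8 + 39 + 54
Total = 101 imperfections/km

101 imperfections/km


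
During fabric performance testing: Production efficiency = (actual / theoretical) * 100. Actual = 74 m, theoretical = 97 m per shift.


Formula: Efficiency% = (Actual output / Theoretical output) * 100
Efficiency% = (74 / 97) * 100
Efficiency% = 0.762887 * 100 = 76.2887% ≈ 76.3%

76.3%


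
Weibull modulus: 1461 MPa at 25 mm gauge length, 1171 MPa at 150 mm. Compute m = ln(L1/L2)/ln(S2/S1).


Formula: m = ln(L1/L2) / ln(S2/S1)
Step 1: ln(L1/L2) = ln(25/150) = -1.79176
Step 2: S2/S1 = 1171/1461 = 0.80151
Step 3: ln(S2/S1) = ln(0.80151) = -0.22126
Step 4: m = -1.79176 / -0.22126 = 8.10

8.10 (Weibull m)


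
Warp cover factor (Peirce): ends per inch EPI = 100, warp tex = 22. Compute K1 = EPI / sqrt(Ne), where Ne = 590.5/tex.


Formula: K1 = EPI / sqrt(Ne), with Ne = 590.5 / tex_warp
Step 1: Ne = 590.5 / 22 = 26.841
Step 2: sqrt(Ne) = sqrt(26.841) = 5.1808
Step 3: K1 = 100 / 5.1808 = 19.3

19.3


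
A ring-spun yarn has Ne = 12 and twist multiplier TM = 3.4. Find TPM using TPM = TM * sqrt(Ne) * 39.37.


Formula: TPM = TM * sqrt(Ne) * 39.37
Step 1: sqrt(Ne) = sqrt(12) = 3.4641
Step 2: TM * sqrt(Ne) = 3.4 * 3.4641 = 11.7779
Step 3: TPM = 11.7779 * 39.37 = 464 twists/m

464 twists/m


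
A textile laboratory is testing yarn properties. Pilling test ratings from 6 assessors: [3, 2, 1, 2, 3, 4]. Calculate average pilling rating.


Formula: Mean = sum / count
Sum = 3 + 2 + 1 + 2 + 3 + 4 = 15
Mean = 15 / 6 = 2.5

2.5


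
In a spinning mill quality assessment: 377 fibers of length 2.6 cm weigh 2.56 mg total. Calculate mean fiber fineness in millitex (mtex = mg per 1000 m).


Formula: fineness (mtex) = mass (mg) / total length (km) = (mass_mg / total_length_m) * 1000
Step 1: Convert fiber length: 2.6 cm = 0.026 m
Step 2: Total fiber length = 377 * 0.026 = 9.802 m
Step 3: Linear density = 2.56 mg / 9.802 m = 0.2612 mg/m
Step 4: fineness = 0.2612 * 1000 = 261.2 mtex

261.2 mtex


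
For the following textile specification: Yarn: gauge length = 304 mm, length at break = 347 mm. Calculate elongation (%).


Formula: Elongation (%) = ((L_break - L0) / L0) * 100
Step 1: Extension = 347 - 304 = 43 mm
Step 2: Elongation = (43 / 304) * 100
Step 3: Elongation = 0.141447 * 100 = 14.1447% ≈ 14.1%

14.1%


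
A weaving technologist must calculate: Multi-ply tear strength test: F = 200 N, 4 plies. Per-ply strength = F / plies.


Formula: Per-ply strength = Total force / Number of plies
Per-ply = 200 N / 4
Per-ply = 50 N

50 N


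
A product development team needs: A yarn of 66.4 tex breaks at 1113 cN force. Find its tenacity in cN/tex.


Formula: Tenacity = Breaking force / Linear density
Tenacity = 1113 cN / 66.4 tex
Tenacity = 16.76 cN/tex

16.76 cN/tex


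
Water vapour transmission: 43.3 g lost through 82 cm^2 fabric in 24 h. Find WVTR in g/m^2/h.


Formula: WVTR = mass_loss / (area * time)
Step 1: Convert area: 82 cm^2 = 0.0082 m^2
Step 2: WVTR = 43.3 g / (0.0082 m^2 * 24 h)
Step 3: WVTR = 43.3 / 0.1968 = 220.0 g/m^2/h

220.0 g/m^2/h


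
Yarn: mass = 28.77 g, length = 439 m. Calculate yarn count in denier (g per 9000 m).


Formula: den = (mass_g / length_m) * 9000
Substituting: den = (28.77 / 439) * 9000
Intermediate: 28.77 / 439 = 0.06553531 g/m
den = 0.06553531 * 9000 = 589.8 denier

589.8 denier


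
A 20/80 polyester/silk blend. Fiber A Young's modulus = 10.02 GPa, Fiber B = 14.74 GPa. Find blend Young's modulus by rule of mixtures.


Formula: Blend property = (fraction_A * property_A) + (fraction_B * property_B)
Step 1: Contribution A = 20/100 * 10.02 GPa = 2.004 GPa
Step 2: Contribution B = 80/100 * 14.74 GPa = 11.792 GPa
Step 3: Blend Young's modulus = 2.004 + 11.792 = 13.796 GPa

13.796 GPa


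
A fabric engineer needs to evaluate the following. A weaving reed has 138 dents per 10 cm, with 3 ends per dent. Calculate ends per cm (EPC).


Formula: EPC = (dents per 10 cm * ends per dent) / 10
Step 1: Total ends per 10 cm = 138 * 3 = 414
Step 2: EPC = 414 / 10 = 41.4 ends/cm

41.4 ends/cm


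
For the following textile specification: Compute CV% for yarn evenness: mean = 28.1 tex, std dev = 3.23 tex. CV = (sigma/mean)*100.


Formula: CV% = (standard deviation / mean) * 100
Step 1: Ratio = 3.23 / 28.1 = 0.114947
Step 2: CV% = 0.114947 * 100 = 11.4947% ≈ 11.5%

11.5%


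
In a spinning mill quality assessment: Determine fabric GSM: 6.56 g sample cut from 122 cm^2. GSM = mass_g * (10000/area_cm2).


Formula: GSM = mass_g / area_m2
Step 1: Convert area: 122 cm^2 = 122 / 10000 = 0.0122 m^2
Step 2: GSM = 6.56 g / 0.0122 m^2 = 537.7 g/m^2

537.7 g/m^2


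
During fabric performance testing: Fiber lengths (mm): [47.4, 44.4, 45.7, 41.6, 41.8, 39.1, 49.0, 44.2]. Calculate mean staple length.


Formula: Mean = sum of lengths / count
Sum = 47.4 + 44.4 + 45.7 + 41.6 + 41.8 + 39.1 + 49.0 + 44.2
Sum = 353.2 mm
Mean = 353.2 / 8 = 44.15 mm

44.15 mm


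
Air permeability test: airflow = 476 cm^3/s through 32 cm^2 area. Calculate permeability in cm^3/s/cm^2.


Formula: Air Permeability = Airflow / Test Area
AP = 476 cm^3/s / 32 cm^2
AP = 14.9 cm^3/s/cm^2

14.9 cm^3/s/cm^2


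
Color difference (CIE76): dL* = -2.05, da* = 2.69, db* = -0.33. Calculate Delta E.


Formula: Delta E = sqrt(dL*^2 + da*^2 + db*^2)
Step 1: dL*^2 = (-2.05)^2 = 4.2025
Step 2: da*^2 = 2.69^2 = 7.2361
Step 3: db*^2 = (-0.33)^2 = 0.1089
Step 4: Sum = 4.2025 + 7.2361 + 0.1089 = 11.5475
Step 5: Delta E = sqrt(11.5475) = 3.4

3.4 Delta E


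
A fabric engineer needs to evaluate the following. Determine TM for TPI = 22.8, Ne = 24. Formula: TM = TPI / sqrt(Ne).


Formula: TM = TPI / sqrt(Ne)
Step 1: sqrt(Ne) = sqrt(24) = 4.899
Step 2: TM = 22.8 / 4.899 = 4.65

4.65 TM


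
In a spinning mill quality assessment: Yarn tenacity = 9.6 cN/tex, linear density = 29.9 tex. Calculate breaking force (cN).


Formula: Breaking force = Tenacity * Linear density
F = 9.6 cN/tex * 29.9 tex
F = 287.04 cN

287.04 cN


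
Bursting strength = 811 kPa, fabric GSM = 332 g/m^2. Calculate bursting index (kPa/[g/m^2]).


Formula: Bursting Index = Bursting Strength / Fabric GSM
BI = 811 kPa / 332 g/m^2
BI = 2.443 kPa/(g/m^2)

2.443 kPa/(g/m^2)


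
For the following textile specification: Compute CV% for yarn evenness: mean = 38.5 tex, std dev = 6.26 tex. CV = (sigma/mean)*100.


Formula: CV% = (standard deviation / mean) * 100
Step 1: Ratio = 6.26 / 38.5 = 0.162597
Step 2: CV% = 0.162597 * 100 = 16.2597% ≈ 16.3%

16.3%


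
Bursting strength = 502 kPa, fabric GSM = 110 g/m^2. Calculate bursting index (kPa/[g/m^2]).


Formula: Bursting Index = Bursting Strength / Fabric GSM
BI = 502 kPa / 110 g/m^2
BI = 4.564 kPa/(g/m^2)

4.564 kPa/(g/m^2)


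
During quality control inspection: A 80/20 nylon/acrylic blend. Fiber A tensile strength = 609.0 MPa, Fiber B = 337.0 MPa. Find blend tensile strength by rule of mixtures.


Formula: Blend property = (fraction_A * property_A) + (fraction_B * property_B)
Step 1: Contribution A = 80/100 * 609.0 MPa = 487.2 MPa
Step 2: Contribution B = 20/100 * 337.0 MPa = 67.4 MPa
Step 3: Blend tensile strength = 487.2 + 67.4 = 554.6 MPa

554.6 MPa


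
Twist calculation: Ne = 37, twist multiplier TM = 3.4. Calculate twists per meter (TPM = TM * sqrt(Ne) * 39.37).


Formula: TPM = TM * sqrt(Ne) * 39.37
Step 1: sqrt(Ne) = sqrt(37) = 6.0828
Step 2: TM * sqrt(Ne) = 3.4 * 6.0828 = 20.6815
Step 3: TPM = 20.6815 * 39.37 = 814 twists/m

814 twists/m


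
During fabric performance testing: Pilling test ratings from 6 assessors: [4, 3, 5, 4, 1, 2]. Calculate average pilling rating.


Formula: Mean = sum / count
Sum = 4 + 3 + 5 + 4 + 1 + 2 = 19
Mean = 19 / 6 = 3.2

3.2


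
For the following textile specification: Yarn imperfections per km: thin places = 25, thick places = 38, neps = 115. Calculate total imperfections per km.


Formula: Total = thin places + thick places + neps
Total = 25 + 38 + 115
Total = 178 imperfections/km

178 imperfections/km


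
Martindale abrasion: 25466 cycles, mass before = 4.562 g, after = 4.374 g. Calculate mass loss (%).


Formula: Mass loss% = ((m_before - m_after) / m_before) * 100
Step 1: Mass loss = 4.562 - 4.374 = 0.188 g
Step 2: Ratio = 0.188 / 4.562 = 0.04121
Step 3: Mass loss% = 0.04121 * 100 = 4.121% ≈ 4.12%

4.12%


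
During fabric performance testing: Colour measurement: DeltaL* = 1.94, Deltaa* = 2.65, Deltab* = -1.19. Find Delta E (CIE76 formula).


Formula: Delta E = sqrt(dL*^2 + da*^2 + db*^2)
Step 1: dL*^2 = 1.94^2 = 3.7636
Step 2: da*^2 = 2.65^2 = 7.0225
Step 3: db*^2 = (-1.19)^2 = 1.4161
Step 4: Sum = 3.7636 + 7.0225 + 1.4161 = 12.2022
Step 5: Delta E = sqrt(12.2022) = 3.49

3.49 Delta E


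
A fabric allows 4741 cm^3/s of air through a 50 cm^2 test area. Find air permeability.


Formula: Air Permeability = Airflow / Test Area
AP = 4741 cm^3/s / 50 cm^2
AP = 94.8 cm^3/s/cm^2

94.8 cm^3/s/cm^2


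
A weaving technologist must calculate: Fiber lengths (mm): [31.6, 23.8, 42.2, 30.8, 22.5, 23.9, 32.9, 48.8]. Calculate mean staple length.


Formula: Mean = sum of lengths / count
Sum = 31.6 + 23.8 + 42.2 + 30.8 + 22.5 + 23.9 + 32.9 + 48.8
Sum = 256.5 mm
Mean = 256.5 / 8 = 32.06 mm

32.06 mm


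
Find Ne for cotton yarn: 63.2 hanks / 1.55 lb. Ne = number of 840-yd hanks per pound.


Formula: Ne = hanks / mass_lb
Substituting: Ne = 63.2 / 1.55
Ne = 40.8

40.8 Ne


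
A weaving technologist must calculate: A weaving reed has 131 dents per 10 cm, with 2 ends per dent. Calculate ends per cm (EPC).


Formula: EPC = (dents per 10 cm * ends per dent) / 10
Step 1: Total ends per 10 cm = 131 * 2 = 262
Step 2: EPC = 262 / 10 = 26.2 ends/cm

26.2 ends/cm


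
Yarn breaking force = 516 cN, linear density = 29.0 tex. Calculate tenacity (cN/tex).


Formula: Tenacity = Breaking force / Linear density
Tenacity = 516 cN / 29.0 tex
Tenacity = 17.79 cN/tex

17.79 cN/tex


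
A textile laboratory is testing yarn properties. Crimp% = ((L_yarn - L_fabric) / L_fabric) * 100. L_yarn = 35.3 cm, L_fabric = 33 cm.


Formula: Crimp% = ((L_yarn - L_fabric) / L_fabric) * 100
Step 1: Extension = 35.3 - 33 = 2.3 cm
Step 2: Crimp% = (2.3 / 33) * 100
Step 3: Crimp% = 0.069697 * 100 = 6.9697% ≈ 7.0%

7.0%


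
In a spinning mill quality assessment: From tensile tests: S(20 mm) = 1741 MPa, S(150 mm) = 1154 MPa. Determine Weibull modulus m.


Formula: m = ln(L1/L2) / ln(S2/S1)
Step 1: ln(L1/L2) = ln(20/150) = -2.01490
Step 2: S2/S1 = 1154/1741 = 0.66284
Step 3: ln(S2/S1) = ln(0.66284) = -0.41122
Step 4: m = -2.01490 / -0.41122 = 4.90

4.90 (Weibull m)


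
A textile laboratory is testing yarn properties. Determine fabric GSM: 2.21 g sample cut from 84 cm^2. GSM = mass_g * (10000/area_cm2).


Formula: GSM = mass_g / area_m2
Step 1: Convert area: 84 cm^2 = 84 / 10000 = 0.0084 m^2
Step 2: GSM = 2.21 g / 0.0084 m^2 = 263.1 g/m^2

263.1 g/m^2


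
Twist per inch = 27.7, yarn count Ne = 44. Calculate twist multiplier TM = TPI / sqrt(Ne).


Formula: TM = TPI / sqrt(Ne)
Step 1: sqrt(Ne) = sqrt(44) = 6.6332
Step 2: TM = 27.7 / 6.6332 = 4.18

4.18 TM


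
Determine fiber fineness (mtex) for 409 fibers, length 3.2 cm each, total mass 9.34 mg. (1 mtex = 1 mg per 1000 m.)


Formula: fineness (mtex) = mass (mg) / total length (km) = (mass_mg / total_length_m) * 1000
Step 1: Convert fiber length: 3.2 cm = 0.032 m
Step 2: Total fiber length = 409 * 0.032 = 13.088 m
Step 3: Linear density = 9.34 mg / 13.088 m = 0.7136 mg/m
Step 4: fineness = 0.7136 * 1000 = 713.6 mtex

713.6 mtex


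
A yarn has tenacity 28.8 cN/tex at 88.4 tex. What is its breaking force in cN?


Formula: Breaking force = Tenacity * Linear density
F = 28.8 cN/tex * 88.4 tex
F = 2545.92 cN

2545.92 cN


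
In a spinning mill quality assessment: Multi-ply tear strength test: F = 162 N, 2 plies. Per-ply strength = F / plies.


Formula: Per-ply strength = Total force / Number of plies
Per-ply = 162 N / 2
Per-ply = 81 N

81 N


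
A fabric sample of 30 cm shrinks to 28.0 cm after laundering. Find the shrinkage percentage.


Formula: Shrinkage% = ((L_before - L_after) / L_before) * 100
Step 1: Shrinkage = 30 - 28.0 = 2.0 cm
Step 2: Shrinkage% = (2.0 / 30) * 100
Step 3: Shrinkage% = 0.066667 * 100 = 6.6667% ≈ 6.7%

6.7%


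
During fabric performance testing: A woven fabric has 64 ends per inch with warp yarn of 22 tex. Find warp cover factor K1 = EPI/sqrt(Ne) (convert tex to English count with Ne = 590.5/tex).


Formula: K1 = EPI / sqrt(Ne), with Ne = 590.5 / tex_warp
Step 1: Ne = 590.5 / 22 = 26.841
Step 2: sqrt(Ne) = sqrt(26.841) = 5.1808
Step 3: K1 = 64 / 5.1808 = 12.4

12.4


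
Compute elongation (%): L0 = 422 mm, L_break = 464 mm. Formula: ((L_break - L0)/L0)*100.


Formula: Elongation (%) = ((L_break - L0) / L0) * 100
Step 1: Extension = 464 - 422 = 42 mm
Step 2: Elongation = (42 / 422) * 100
Step 3: Elongation = 0.099526 * 100 = 9.9526% ≈ 10.0%

10.0%


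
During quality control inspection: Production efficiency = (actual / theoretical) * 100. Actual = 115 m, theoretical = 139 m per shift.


Formula: Efficiency% = (Actual output / Theoretical output) * 100
Efficiency% = (115 / 139) * 100
Efficiency% = 0.827338 * 100 = 82.7338% ≈ 82.7%

82.7%


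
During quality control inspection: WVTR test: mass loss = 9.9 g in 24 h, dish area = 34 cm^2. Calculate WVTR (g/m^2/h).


Formula: WVTR = mass_loss / (area * time)
Step 1: Convert area: 34 cm^2 = 0.0034 m^2
Step 2: WVTR = 9.9 g / (0.0034 m^2 * 24 h)
Step 3: WVTR = 9.9 / 0.0816 = 121.3 g/m^2/h

121.3 g/m^2/h


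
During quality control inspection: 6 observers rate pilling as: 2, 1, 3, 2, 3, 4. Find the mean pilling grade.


Formula: Mean = sum / count
Sum = 2 + 1 + 3 + 2 + 3 + 4 = 15
Mean = 15 / 6 = 2.5

2.5


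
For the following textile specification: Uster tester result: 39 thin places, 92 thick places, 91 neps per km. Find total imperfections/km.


Formula: Total = thin places + thick places + neps
Total = 39 + 92 + 91
Total = 222 imperfections/km

222 imperfections/km


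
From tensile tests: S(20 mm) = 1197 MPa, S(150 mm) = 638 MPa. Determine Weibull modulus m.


Formula: m = ln(L1/L2) / ln(S2/S1)
Step 1: ln(L1/L2) = ln(20/150) = -2.01490
Step 2: S2/S1 = 638/1197 = 0.533
Step 3: ln(S2/S1) = ln(0.533) = -0.62923
Step 4: m = -2.01490 / -0.62923 = 3.20

3.20 (Weibull m)


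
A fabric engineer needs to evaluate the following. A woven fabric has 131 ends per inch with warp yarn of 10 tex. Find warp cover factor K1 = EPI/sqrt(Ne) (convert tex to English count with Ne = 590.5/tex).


Formula: K1 = EPI / sqrt(Ne), with Ne = 590.5 / tex_warp
Step 1: Ne = 590.5 / 10 = 59.05
Step 2: sqrt(Ne) = sqrt(59.05) = 7.6844
Step 3: K1 = 131 / 7.6844 = 17.0

17.0


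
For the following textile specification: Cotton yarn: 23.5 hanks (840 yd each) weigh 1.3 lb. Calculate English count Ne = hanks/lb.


Formula: Ne = hanks / mass_lb
Substituting: Ne = 23.5 / 1.3
Ne = 18.1

18.1 Ne


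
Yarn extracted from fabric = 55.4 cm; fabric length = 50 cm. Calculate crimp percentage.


Formula: Crimp% = ((L_yarn - L_fabric) / L_fabric) * 100
Step 1: Extension = 55.4 - 50 = 5.4 cm
Step 2: Crimp% = (5.4 / 50) * 100
Step 3: Crimp% = 0.108 * 100 = 10.8%

10.8%


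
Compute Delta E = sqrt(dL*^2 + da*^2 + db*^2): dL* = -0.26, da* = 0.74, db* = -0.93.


Formula: Delta E = sqrt(dL*^2 + da*^2 + db*^2)
Step 1: dL*^2 = (-0.26)^2 = 0.0676
Step 2: da*^2 = 0.74^2 = 0.5476
Step 3: db*^2 = (-0.93)^2 = 0.8649
Step 4: Sum = 0.0676 + 0.5476 + 0.8649 = 1.4801
Step 5: Delta E = sqrt(1.4801) = 1.22

1.22 Delta E


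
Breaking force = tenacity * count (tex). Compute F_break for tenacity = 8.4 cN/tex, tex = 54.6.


Formula: Breaking force = Tenacity * Linear density
F = 8.4 cN/tex * 54.6 tex
F = 458.64 cN

458.64 cN


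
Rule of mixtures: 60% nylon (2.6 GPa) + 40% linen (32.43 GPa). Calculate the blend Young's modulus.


Formula: Blend property = (fraction_A * property_A) + (fraction_B * property_B)
Step 1: Contribution A = 60/100 * 2.6 GPa = 1.56 GPa
Step 2: Contribution B = 40/100 * 32.43 GPa = 12.972 GPa
Step 3: Blend Young's modulus = 1.56 + 12.972 = 14.532 GPa

14.532 GPa


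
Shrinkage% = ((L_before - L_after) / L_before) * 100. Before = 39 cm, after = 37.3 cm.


Formula: Shrinkage% = ((L_before - L_after) / L_before) * 100
Step 1: Shrinkage = 39 - 37.3 = 1.7 cm
Step 2: Shrinkage% = (1.7 / 39) * 100
Step 3: Shrinkage% = 0.04359 * 100 = 4.359% ≈ 4.4%

4.4%


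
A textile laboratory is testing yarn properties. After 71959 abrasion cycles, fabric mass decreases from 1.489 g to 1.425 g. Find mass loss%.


Formula: Mass loss% = ((m_before - m_after) / m_before) * 100
Step 1: Mass loss = 1.489 - 1.425 = 0.064 g
Step 2: Ratio = 0.064 / 1.489 = 0.0429819
Step 3: Mass loss% = 0.0429819 * 100 = 4.29819% ≈ 4.30%

4.30%


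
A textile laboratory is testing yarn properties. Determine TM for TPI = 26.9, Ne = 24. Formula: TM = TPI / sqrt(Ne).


Formula: TM = TPI / sqrt(Ne)
Step 1: sqrt(Ne) = sqrt(24) = 4.899
Step 2: TM = 26.9 / 4.899 = 5.49

5.49 TM


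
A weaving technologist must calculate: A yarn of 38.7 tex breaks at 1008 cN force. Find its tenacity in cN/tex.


Formula: Tenacity = Breaking force / Linear density
Tenacity = 1008 cN / 38.7 tex
Tenacity = 26.05 cN/tex

26.05 cN/tex


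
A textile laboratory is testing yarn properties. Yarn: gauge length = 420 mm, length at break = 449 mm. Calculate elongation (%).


Formula: Elongation (%) = ((L_break - L0) / L0) * 100
Step 1: Extension = 449 - 420 = 29 mm
Step 2: Elongation = (29 / 420) * 100
Step 3: Elongation = 0.069048 * 100 = 6.9048% ≈ 6.9%

6.9%


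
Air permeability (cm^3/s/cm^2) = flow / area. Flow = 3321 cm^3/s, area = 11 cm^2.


Formula: Air Permeability = Airflow / Test Area
AP = 3321 cm^3/s / 11 cm^2
AP = 301.9 cm^3/s/cm^2

301.9 cm^3/s/cm^2


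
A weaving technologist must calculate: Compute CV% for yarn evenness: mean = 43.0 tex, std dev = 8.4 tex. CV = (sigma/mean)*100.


Formula: CV% = (standard deviation / mean) * 100
Step 1: Ratio = 8.4 / 43.0 = 0.195349
Step 2: CV% = 0.195349 * 100 = 19.5349% ≈ 19.5%

19.5%


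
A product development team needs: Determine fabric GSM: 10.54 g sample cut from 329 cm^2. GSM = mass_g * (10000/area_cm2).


Formula: GSM = mass_g / area_m2
Step 1: Convert area: 329 cm^2 = 329 / 10000 = 0.0329 m^2
Step 2: GSM = 10.54 g / 0.0329 m^2 = 320.4 g/m^2

320.4 g/m^2


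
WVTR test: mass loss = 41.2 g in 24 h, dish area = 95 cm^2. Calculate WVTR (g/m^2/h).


Formula: WVTR = mass_loss / (area * time)
Step 1: Convert area: 95 cm^2 = 0.0095 m^2
Step 2: WVTR = 41.2 g / (0.0095 m^2 * 24 h)
Step 3: WVTR = 41.2 / 0.228 = 180.7 g/m^2/h

180.7 g/m^2/h


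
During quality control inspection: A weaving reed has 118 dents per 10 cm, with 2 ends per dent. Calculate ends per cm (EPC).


Formula: EPC = (dents per 10 cm * ends per dent) / 10
Step 1: Total ends per 10 cm = 118 * 2 = 236
Step 2: EPC = 236 / 10 = 23.6 ends/cm

23.6 ends/cm


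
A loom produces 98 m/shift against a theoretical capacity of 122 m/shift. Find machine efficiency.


Formula: Efficiency% = (Actual output / Theoretical output) * 100
Efficiency% = (98 / 122) * 100
Efficiency% = 0.803279 * 100 = 80.3279% ≈ 80.3%

80.3%


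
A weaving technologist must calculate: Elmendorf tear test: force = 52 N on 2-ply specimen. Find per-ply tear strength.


Formula: Per-ply strength = Total force / Number of plies
Per-ply = 52 N / 2
Per-ply = 26 N

26 N


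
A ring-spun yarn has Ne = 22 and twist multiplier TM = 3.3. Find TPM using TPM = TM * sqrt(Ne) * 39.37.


Formula: TPM = TM * sqrt(Ne) * 39.37
Step 1: sqrt(Ne) = sqrt(22) = 4.6904
Step 2: TM * sqrt(Ne) = 3.3 * 4.6904 = 15.4783
Step 3: TPM = 15.4783 * 39.37 = 609 twists/m

609 twists/m


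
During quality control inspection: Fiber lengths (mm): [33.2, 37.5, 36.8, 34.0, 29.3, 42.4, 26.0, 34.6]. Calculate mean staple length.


Formula: Mean = sum of lengths / count
Sum = 33.2 + 37.5 + 36.8 + 34.0 + 29.3 + 42.4 + 26.0 + 34.6
Sum = 273.8 mm
Mean = 273.8 / 8 = 34.23 mm

34.23 mm


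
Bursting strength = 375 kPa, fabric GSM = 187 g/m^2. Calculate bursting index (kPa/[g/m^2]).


Formula: Bursting Index = Bursting Strength / Fabric GSM
BI = 375 kPa / 187 g/m^2
BI = 2.005 kPa/(g/m^2)

2.005 kPa/(g/m^2)


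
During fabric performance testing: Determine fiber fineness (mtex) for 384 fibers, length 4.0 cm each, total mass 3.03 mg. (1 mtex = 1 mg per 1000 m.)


Formula: fineness (mtex) = mass (mg) / total length (km) = (mass_mg / total_length_m) * 1000
Step 1: Convert fiber length: 4.0 cm = 0.04 m
Step 2: Total fiber length = 384 * 0.04 = 15.36 m
Step 3: Linear density = 3.03 mg / 15.36 m = 0.1973 mg/m
Step 4: fineness = 0.1973 * 1000 = 197.3 mtex

197.3 mtex


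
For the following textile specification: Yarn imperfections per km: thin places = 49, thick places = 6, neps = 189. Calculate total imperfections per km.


Formula: Total = thin places + thick places + neps
Total = 49 + 6 + 189
Total = 244 imperfections/km

244 imperfections/km


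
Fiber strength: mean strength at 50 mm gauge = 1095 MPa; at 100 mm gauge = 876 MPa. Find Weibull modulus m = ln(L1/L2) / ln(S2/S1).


Formula: m = ln(L1/L2) / ln(S2/S1)
Step 1: ln(L1/L2) = ln(50/100) = -0.69315
Step 2: S2/S1 = 876/1095 = 0.8
Step 3: ln(S2/S1) = ln(0.8) = -0.22314
Step 4: m = -0.69315 / -0.22314 = 3.11

3.11 (Weibull m)


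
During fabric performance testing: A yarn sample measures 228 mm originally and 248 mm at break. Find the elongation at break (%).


Formula: Elongation (%) = ((L_break - L0) / L0) * 100
Step 1: Extension = 248 - 228 = 20 mm
Step 2: Elongation = (20 / 228) * 100
Step 3: Elongation = 0.087719 * 100 = 8.7719% ≈ 8.8%

8.8%


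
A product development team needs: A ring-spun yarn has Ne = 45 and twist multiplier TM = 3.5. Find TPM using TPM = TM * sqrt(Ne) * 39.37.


Formula: TPM = TM * sqrt(Ne) * 39.37
Step 1: sqrt(Ne) = sqrt(45) = 6.7082
Step 2: TM * sqrt(Ne) = 3.5 * 6.7082 = 23.4787
Step 3: TPM = 23.4787 * 39.37 = 924 twists/m

924 twists/m


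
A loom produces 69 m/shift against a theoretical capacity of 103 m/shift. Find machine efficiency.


Formula: Efficiency% = (Actual output / Theoretical output) * 100
Efficiency% = (69 / 103) * 100
Efficiency% = 0.669903 * 100 = 66.9903% ≈ 67.0%

67.0%


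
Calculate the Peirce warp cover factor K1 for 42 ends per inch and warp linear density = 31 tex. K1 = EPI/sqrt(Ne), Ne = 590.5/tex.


Formula: K1 = EPI / sqrt(Ne), with Ne = 590.5 / tex_warp
Step 1: Ne = 590.5 / 31 = 19.048
Step 2: sqrt(Ne) = sqrt(19.048) = 4.3644
Step 3: K1 = 42 / 4.3644 = 9.6

9.6


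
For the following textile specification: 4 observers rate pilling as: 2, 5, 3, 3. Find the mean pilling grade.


Formula: Mean = sum / count
Sum = 2 + 5 + 3 + 3 = 13
Mean = 13 / 4 = 3.3

3.3


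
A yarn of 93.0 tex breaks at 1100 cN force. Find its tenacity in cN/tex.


Formula: Tenacity = Breaking force / Linear density
Tenacity = 1100 cN / 93.0 tex
Tenacity = 11.83 cN/tex

11.83 cN/tex


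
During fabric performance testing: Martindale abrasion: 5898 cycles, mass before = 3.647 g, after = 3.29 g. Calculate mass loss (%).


Formula: Mass loss% = ((m_before - m_after) / m_before) * 100
Step 1: Mass loss = 3.647 - 3.29 = 0.357 g
Step 2: Ratio = 0.357 / 3.647 = 0.0978887
Step 3: Mass loss% = 0.0978887 * 100 = 9.78887% ≈ 9.79%

9.79%


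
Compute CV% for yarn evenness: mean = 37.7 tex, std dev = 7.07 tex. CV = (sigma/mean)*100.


Formula: CV% = (standard deviation / mean) * 100
Step 1: Ratio = 7.07 / 37.7 = 0.187533
Step 2: CV% = 0.187533 * 100 = 18.7533% ≈ 18.8%

18.8%


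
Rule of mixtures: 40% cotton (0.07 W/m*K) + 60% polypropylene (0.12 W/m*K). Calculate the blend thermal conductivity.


Formula: Blend property = (fraction_A * property_A) + (fraction_B * property_B)
Step 1: Contribution A = 40/100 * 0.07 W/m*K = 0.028 W/m*K
Step 2: Contribution B = 60/100 * 0.12 W/m*K = 0.072 W/m*K
Step 3: Blend thermal conductivity = 0.028 + 0.072 = 0.1 W/m*K

0.1 W/m*K


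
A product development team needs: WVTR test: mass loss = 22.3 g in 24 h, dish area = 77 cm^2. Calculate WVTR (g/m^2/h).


Formula: WVTR = mass_loss / (area * time)
Step 1: Convert area: 77 cm^2 = 0.0077 m^2
Step 2: WVTR = 22.3 g / (0.0077 m^2 * 24 h)
Step 3: WVTR = 22.3 / 0.1848 = 120.7 g/m^2/h

120.7 g/m^2/h


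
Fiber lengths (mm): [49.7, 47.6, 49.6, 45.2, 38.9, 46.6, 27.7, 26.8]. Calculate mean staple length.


Formula: Mean = sum of lengths / count
Sum = 49.7 + 47.6 + 49.6 + 45.2 + 38.9 + 46.6 + 27.7 + 26.8
Sum = 332.1 mm
Mean = 332.1 / 8 = 41.51 mm

41.51 mm


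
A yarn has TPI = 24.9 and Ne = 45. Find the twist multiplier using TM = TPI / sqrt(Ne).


Formula: TM = TPI / sqrt(Ne)
Step 1: sqrt(Ne) = sqrt(45) = 6.7082
Step 2: TM = 24.9 / 6.7082 = 3.71

3.71 TM


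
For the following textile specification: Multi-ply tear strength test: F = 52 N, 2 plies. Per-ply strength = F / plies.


Formula: Per-ply strength = Total force / Number of plies
Per-ply = 52 N / 2
Per-ply = 26 N

26 N


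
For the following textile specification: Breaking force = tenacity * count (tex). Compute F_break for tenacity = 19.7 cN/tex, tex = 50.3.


Formula: Breaking force = Tenacity * Linear density
F = 19.7 cN/tex * 50.3 tex
F = 990.91 cN

990.91 cN


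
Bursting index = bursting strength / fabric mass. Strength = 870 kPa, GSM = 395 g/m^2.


Formula: Bursting Index = Bursting Strength / Fabric GSM
BI = 870 kPa / 395 g/m^2
BI = 2.203 kPa/(g/m^2)

2.203 kPa/(g/m^2)


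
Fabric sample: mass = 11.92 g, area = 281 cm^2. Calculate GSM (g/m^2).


Formula: GSM = mass_g / area_m2
Step 1: Convert area: 281 cm^2 = 281 / 10000 = 0.0281 m^2
Step 2: GSM = 11.92 g / 0.0281 m^2 = 424.2 g/m^2

424.2 g/m^2


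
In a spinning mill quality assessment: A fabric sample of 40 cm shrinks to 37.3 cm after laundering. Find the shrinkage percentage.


Formula: Shrinkage% = ((L_before - L_after) / L_before) * 100
Step 1: Shrinkage = 40 - 37.3 = 2.7 cm
Step 2: Shrinkage% = (2.7 / 40) * 100
Step 3: Shrinkage% = 0.0675 * 100 = 6.75% ≈ 6.8%

6.8%


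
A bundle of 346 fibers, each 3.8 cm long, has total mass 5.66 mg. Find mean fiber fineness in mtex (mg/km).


Formula: fineness (mtex) = mass (mg) / total length (km) = (mass_mg / total_length_m) * 1000
Step 1: Convert fiber length: 3.8 cm = 0.038 m
Step 2: Total fiber length = 346 * 0.038 = 13.148 m
Step 3: Linear density = 5.66 mg / 13.148 m = 0.4305 mg/m
Step 4: fineness = 0.4305 * 1000 = 430.5 mtex

430.5 mtex


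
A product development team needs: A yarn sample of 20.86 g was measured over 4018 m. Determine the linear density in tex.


Formula: Tex = (mass_g / length_m) * 1000
Substituting: Tex = (20.86 / 4018) * 1000
Intermediate: 20.86 / 4018 = 0.00519164 g/m
Tex = 0.00519164 * 1000 = 5.19 tex

5.19 tex


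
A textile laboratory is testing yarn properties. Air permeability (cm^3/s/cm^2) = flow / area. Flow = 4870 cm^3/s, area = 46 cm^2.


Formula: Air Permeability = Airflow / Test Area
AP = 4870 cm^3/s / 46 cm^2
AP = 105.9 cm^3/s/cm^2

105.9 cm^3/s/cm^2


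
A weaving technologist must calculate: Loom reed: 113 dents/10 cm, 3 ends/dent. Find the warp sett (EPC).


Formula: EPC = (dents per 10 cm * ends per dent) / 10
Step 1: Total ends per 10 cm = 113 * 3 = 339
Step 2: EPC = 339 / 10 = 33.9 ends/cm

33.9 ends/cm


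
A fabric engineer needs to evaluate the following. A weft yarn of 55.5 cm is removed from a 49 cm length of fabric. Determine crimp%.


Formula: Crimp% = ((L_yarn - L_fabric) / L_fabric) * 100
Step 1: Extension = 55.5 - 49 = 6.5 cm
Step 2: Crimp% = (6.5 / 49) * 100
Step 3: Crimp% = 0.132653 * 100 = 13.2653% ≈ 13.3%

13.3%


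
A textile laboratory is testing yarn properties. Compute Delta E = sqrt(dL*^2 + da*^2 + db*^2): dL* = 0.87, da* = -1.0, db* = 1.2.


Formula: Delta E = sqrt(dL*^2 + da*^2 + db*^2)
Step 1: dL*^2 = 0.87^2 = 0.7569
Step 2: da*^2 = (-1.0)^2 = 1.0
Step 3: db*^2 = 1.2^2 = 1.44
Step 4: Sum = 0.7569 + 1.0 + 1.44 = 3.1969
Step 5: Delta E = sqrt(3.1969) = 1.79

1.79 Delta E


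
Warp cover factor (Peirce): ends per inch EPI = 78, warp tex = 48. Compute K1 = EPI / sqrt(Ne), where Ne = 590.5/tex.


Formula: K1 = EPI / sqrt(Ne), with Ne = 590.5 / tex_warp
Step 1: Ne = 590.5 / 48 = 12.302
Step 2: sqrt(Ne) = sqrt(12.302) = 3.5074
Step 3: K1 = 78 / 3.5074 = 22.2

22.2


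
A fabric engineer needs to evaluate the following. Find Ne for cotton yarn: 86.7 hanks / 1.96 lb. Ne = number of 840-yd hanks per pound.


Formula: Ne = hanks / mass_lb
Substituting: Ne = 86.7 / 1.96
Ne = 44.2

44.2 Ne


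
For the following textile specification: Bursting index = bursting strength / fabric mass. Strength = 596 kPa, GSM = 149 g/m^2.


Formula: Bursting Index = Bursting Strength / Fabric GSM
BI = 596 kPa / 149 g/m^2
BI = 4.000 kPa/(g/m^2)

4.000 kPa/(g/m^2)


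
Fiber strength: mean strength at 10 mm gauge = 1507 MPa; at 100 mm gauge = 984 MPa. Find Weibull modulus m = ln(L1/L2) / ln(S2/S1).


Formula: m = ln(L1/L2) / ln(S2/S1)
Step 1: ln(L1/L2) = ln(10/100) = -2.30259
Step 2: S2/S1 = 984/1507 = 0.65295
Step 3: ln(S2/S1) = ln(0.65295) = -0.42625
Step 4: m = -2.30259 / -0.42625 = 5.40

5.40 (Weibull m)


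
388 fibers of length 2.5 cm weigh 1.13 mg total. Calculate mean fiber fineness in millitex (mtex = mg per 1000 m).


Formula: fineness (mtex) = mass (mg) / total length (km) = (mass_mg / total_length_m) * 1000
Step 1: Convert fiber length: 2.5 cm = 0.025 m
Step 2: Total fiber length = 388 * 0.025 = 9.7 m
Step 3: Linear density = 1.13 mg / 9.7 m = 0.1165 mg/m
Step 4: fineness = 0.1165 * 1000 = 116.5 mtex

116.5 mtex


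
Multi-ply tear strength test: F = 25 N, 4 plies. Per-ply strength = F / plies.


Formula: Per-ply strength = Total force / Number of plies
Per-ply = 25 N / 4
Per-ply = 6.25 N

6.25 N


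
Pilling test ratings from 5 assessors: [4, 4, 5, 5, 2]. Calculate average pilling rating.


Formula: Mean = sum / count
Sum = 4 + 4 + 5 + 5 + 2 = 20
Mean = 20 / 5 = 4.0

4.0


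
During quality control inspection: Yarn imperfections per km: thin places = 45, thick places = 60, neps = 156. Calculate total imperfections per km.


Formula: Total = thin places + thick places + neps
Total = 45 + 60 + 156
Total = 261 imperfections/km

261 imperfections/km


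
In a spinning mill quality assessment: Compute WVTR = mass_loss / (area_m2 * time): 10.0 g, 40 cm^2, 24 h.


Formula: WVTR = mass_loss / (area * time)
Step 1: Convert area: 40 cm^2 = 0.004 m^2
Step 2: WVTR = 10.0 g / (0.004 m^2 * 24 h)
Step 3: WVTR = 10.0 / 0.096 = 104.2 g/m^2/h

104.2 g/m^2/h


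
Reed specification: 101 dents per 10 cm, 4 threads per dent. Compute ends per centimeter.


Formula: EPC = (dents per 10 cm * ends per dent) / 10
Step 1: Total ends per 10 cm = 101 * 4 = 404
Step 2: EPC = 404 / 10 = 40.4 ends/cm

40.4 ends/cm


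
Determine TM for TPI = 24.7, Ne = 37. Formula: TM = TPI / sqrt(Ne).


Formula: TM = TPI / sqrt(Ne)
Step 1: sqrt(Ne) = sqrt(37) = 6.0828
Step 2: TM = 24.7 / 6.0828 = 4.06

4.06 TM


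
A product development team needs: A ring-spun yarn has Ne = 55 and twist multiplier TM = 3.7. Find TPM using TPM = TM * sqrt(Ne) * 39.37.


Formula: TPM = TM * sqrt(Ne) * 39.37
Step 1: sqrt(Ne) = sqrt(55) = 7.4162
Step 2: TM * sqrt(Ne) = 3.7 * 7.4162 = 27.4399
Step 3: TPM = 27.4399 * 39.37 = 1080 twists/m

1080 twists/m


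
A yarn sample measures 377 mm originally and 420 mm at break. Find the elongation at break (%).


Formula: Elongation (%) = ((L_break - L0) / L0) * 100
Step 1: Extension = 420 - 377 = 43 mm
Step 2: Elongation = (43 / 377) * 100
Step 3: Elongation = 0.114058 * 100 = 11.4058% ≈ 11.4%

11.4%


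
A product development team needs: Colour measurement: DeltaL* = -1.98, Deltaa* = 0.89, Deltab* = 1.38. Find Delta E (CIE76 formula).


Formula: Delta E = sqrt(dL*^2 + da*^2 + db*^2)
Step 1: dL*^2 = (-1.98)^2 = 3.9204
Step 2: da*^2 = 0.89^2 = 0.7921
Step 3: db*^2 = 1.38^2 = 1.9044
Step 4: Sum = 3.9204 + 0.7921 + 1.9044 = 6.6169
Step 5: Delta E = sqrt(6.6169) = 2.57

2.57 Delta E


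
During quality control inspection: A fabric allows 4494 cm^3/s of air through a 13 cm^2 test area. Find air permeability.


Formula: Air Permeability = Airflow / Test Area
AP = 4494 cm^3/s / 13 cm^2
AP = 345.7 cm^3/s/cm^2

345.7 cm^3/s/cm^2


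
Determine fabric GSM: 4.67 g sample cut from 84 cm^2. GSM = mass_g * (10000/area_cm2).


Formula: GSM = mass_g / area_m2
Step 1: Convert area: 84 cm^2 = 84 / 10000 = 0.0084 m^2
Step 2: GSM = 4.67 g / 0.0084 m^2 = 556.0 g/m^2

556.0 g/m^2


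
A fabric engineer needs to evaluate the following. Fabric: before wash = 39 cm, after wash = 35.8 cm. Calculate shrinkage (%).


Formula: Shrinkage% = ((L_before - L_after) / L_before) * 100
Step 1: Shrinkage = 39 - 35.8 = 3.2 cm
Step 2: Shrinkage% = (3.2 / 39) * 100
Step 3: Shrinkage% = 0.082051 * 100 = 8.2051% ≈ 8.2%

8.2%


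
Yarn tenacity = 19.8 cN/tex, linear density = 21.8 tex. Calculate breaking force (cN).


Formula: Breaking force = Tenacity * Linear density
F = 19.8 cN/tex * 21.8 tex
F = 431.64 cN

431.64 cN


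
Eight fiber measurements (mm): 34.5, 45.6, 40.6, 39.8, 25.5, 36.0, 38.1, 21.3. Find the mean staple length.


Formula: Mean = sum of lengths / count
Sum = 34.5 + 45.6 + 40.6 + 39.8 + 25.5 + 36.0 + 38.1 + 21.3
Sum = 281.4 mm
Mean = 281.4 / 8 = 35.18 mm

35.18 mm


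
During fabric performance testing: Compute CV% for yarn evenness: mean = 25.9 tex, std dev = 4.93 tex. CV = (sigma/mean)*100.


Formula: CV% = (standard deviation / mean) * 100
Step 1: Ratio = 4.93 / 25.9 = 0.190347
Step 2: CV% = 0.190347 * 100 = 19.0347% ≈ 19.0%

19.0%


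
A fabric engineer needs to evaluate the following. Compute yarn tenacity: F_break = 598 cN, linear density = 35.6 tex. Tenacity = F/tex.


Formula: Tenacity = Breaking force / Linear density
Tenacity = 598 cN / 35.6 tex
Tenacity = 16.80 cN/tex

16.80 cN/tex


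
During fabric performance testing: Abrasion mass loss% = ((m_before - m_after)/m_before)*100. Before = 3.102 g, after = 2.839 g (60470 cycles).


Formula: Mass loss% = ((m_before - m_after) / m_before) * 100
Step 1: Mass loss = 3.102 - 2.839 = 0.263 g
Step 2: Ratio = 0.263 / 3.102 = 0.084784
Step 3: Mass loss% = 0.084784 * 100 = 8.4784% ≈ 8.48%

8.48%


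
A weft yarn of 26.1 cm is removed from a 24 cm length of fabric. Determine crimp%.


Formula: Crimp% = ((L_yarn - L_fabric) / L_fabric) * 100
Step 1: Extension = 26.1 - 24 = 2.1 cm
Step 2: Crimp% = (2.1 / 24) * 100
Step 3: Crimp% = 0.0875 * 100 = 8.75% ≈ 8.8%

8.8%


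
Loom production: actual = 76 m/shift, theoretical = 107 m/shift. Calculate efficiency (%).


Formula: Efficiency% = (Actual output / Theoretical output) * 100
Efficiency% = (76 / 107) * 100
Efficiency% = 0.71028 * 100 = 71.028% ≈ 71.0%

71.0%


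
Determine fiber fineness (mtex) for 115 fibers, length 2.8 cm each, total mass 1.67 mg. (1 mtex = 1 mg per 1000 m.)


Formula: fineness (mtex) = mass (mg) / total length (km) = (mass_mg / total_length_m) * 1000
Step 1: Convert fiber length: 2.8 cm = 0.028 m
Step 2: Total fiber length = 115 * 0.028 = 3.22 m
Step 3: Linear density = 1.67 mg / 3.22 m = 0.5186 mg/m
Step 4: fineness = 0.5186 * 1000 = 518.6 mtex

518.6 mtex


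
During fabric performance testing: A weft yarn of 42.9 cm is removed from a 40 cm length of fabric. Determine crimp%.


Formula: Crimp% = ((L_yarn - L_fabric) / L_fabric) * 100
Step 1: Extension = 42.9 - 40 = 2.9 cm
Step 2: Crimp% = (2.9 / 40) * 100
Step 3: Crimp% = 0.0725 * 100 = 7.25% ≈ 7.3%

7.3%


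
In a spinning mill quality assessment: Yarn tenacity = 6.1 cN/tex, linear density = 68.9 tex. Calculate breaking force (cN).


Formula: Breaking force = Tenacity * Linear density
F = 6.1 cN/tex * 68.9 tex
F = 420.29 cN

420.29 cN


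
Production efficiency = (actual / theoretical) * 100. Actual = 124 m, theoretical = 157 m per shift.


Formula: Efficiency% = (Actual output / Theoretical output) * 100
Efficiency% = (124 / 157) * 100
Efficiency% = 0.789809 * 100 = 78.9809% ≈ 79.0%

79.0%


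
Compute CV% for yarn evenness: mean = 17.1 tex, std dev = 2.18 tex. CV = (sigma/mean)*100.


Formula: CV% = (standard deviation / mean) * 100
Step 1: Ratio = 2.18 / 17.1 = 0.127485
Step 2: CV% = 0.127485 * 100 = 12.7485% ≈ 12.7%

12.7%


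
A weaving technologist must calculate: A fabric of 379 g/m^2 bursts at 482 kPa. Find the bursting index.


Formula: Bursting Index = Bursting Strength / Fabric GSM
BI = 482 kPa / 379 g/m^2
BI = 1.272 kPa/(g/m^2)

1.272 kPa/(g/m^2)


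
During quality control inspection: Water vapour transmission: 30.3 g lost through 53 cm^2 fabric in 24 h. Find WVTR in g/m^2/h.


Formula: WVTR = mass_loss / (area * time)
Step 1: Convert area: 53 cm^2 = 0.0053 m^2
Step 2: WVTR = 30.3 g / (0.0053 m^2 * 24 h)
Step 3: WVTR = 30.3 / 0.1272 = 238.2 g/m^2/h

238.2 g/m^2/h


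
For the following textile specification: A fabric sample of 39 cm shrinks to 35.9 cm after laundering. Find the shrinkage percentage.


Formula: Shrinkage% = ((L_before - L_after) / L_before) * 100
Step 1: Shrinkage = 39 - 35.9 = 3.1 cm
Step 2: Shrinkage% = (3.1 / 39) * 100
Step 3: Shrinkage% = 0.079487 * 100 = 7.9487% ≈ 7.9%

7.9%


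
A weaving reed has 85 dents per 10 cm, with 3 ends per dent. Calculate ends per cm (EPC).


Formula: EPC = (dents per 10 cm * ends per dent) / 10
Step 1: Total ends per 10 cm = 85 * 3 = 255
Step 2: EPC = 255 / 10 = 25.5 ends/cm

25.5 ends/cm


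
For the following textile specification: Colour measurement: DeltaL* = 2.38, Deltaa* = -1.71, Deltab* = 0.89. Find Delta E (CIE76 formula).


Formula: Delta E = sqrt(dL*^2 + da*^2 + db*^2)
Step 1: dL*^2 = 2.38^2 = 5.6644
Step 2: da*^2 = (-1.71)^2 = 2.9241
Step 3: db*^2 = 0.89^2 = 0.7921
Step 4: Sum = 5.6644 + 2.9241 + 0.7921 = 9.3806
Step 5: Delta E = sqrt(9.3806) = 3.06

3.06 Delta E


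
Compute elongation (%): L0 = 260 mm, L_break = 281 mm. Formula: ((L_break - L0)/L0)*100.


Formula: Elongation (%) = ((L_break - L0) / L0) * 100
Step 1: Extension = 281 - 260 = 21 mm
Step 2: Elongation = (21 / 260) * 100
Step 3: Elongation = 0.080769 * 100 = 8.0769% ≈ 8.1%

8.1%


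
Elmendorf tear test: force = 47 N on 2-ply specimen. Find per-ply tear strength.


Formula: Per-ply strength = Total force / Number of plies
Per-ply = 47 N / 2
Per-ply = 23.5 N

23.5 N


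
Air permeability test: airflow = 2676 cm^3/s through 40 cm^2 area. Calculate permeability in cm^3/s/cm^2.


Formula: Air Permeability = Airflow / Test Area
AP = 2676 cm^3/s / 40 cm^2
AP = 66.9 cm^3/s/cm^2

66.9 cm^3/s/cm^2


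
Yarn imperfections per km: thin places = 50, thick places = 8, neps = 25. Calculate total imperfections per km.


Formula: Total = thin places + thick places + neps
Total = 50 + 8 + 25
Total = 83 imperfections/km

83 imperfections/km


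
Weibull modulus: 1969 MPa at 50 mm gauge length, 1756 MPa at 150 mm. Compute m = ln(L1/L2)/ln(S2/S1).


Formula: m = ln(L1/L2) / ln(S2/S1)
Step 1: ln(L1/L2) = ln(50/150) = -1.09861
Step 2: S2/S1 = 1756/1969 = 0.89182
Step 3: ln(S2/S1) = ln(0.89182) = -0.11449
Step 4: m = -1.09861 / -0.11449 = 9.60

9.60 (Weibull m)
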